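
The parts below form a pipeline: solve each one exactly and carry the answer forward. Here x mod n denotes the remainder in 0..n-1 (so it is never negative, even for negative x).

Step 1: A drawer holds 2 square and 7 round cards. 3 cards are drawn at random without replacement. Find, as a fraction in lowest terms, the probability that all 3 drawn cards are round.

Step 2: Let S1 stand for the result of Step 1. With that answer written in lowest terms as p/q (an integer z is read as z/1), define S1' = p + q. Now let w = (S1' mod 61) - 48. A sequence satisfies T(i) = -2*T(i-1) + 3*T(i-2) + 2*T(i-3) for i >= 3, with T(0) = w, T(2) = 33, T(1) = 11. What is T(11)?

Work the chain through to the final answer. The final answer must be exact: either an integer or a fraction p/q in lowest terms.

-424527

Step 1: total draws C(9,3) = 84; favorable C(7,3) = 35; P = 5/12; answer 5/12
Step 2: S1 = 5/12; threaded value p + q = 17; w = -31; T(3) = -2*(33) + 3*(11) + 2*(-31) = -95; iterating: T(3)=-95, T(4)=311, T(5)=-841, T(6)=2425, T(7)=-6751, T(8)=19095, T(9)=-53593, T(10)=150969, T(11)=-424527; answer -424527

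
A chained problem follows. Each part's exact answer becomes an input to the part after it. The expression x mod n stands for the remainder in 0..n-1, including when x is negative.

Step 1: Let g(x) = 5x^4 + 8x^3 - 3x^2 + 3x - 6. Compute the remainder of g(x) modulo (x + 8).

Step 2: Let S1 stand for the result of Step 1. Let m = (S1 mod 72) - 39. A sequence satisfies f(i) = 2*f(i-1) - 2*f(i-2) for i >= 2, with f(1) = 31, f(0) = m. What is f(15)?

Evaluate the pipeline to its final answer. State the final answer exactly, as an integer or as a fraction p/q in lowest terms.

Step 1: remainder = value at the root: 5*(-8)^4 + 8*(-8)^3 - 3*(-8)^2 + 3*(-8)^1 - 6 = (20480) + (-4096) + (-192) + (-24) + (-6) = 16162; answer 16162
Step 2: S1 = 16162; m = -5; f(2) = 2*(31) - 2*(-5) = 72; iterating: f(2)=72, f(3)=82, f(4)=20, f(5)=-124, f(6)=-288, f(7)=-328, f(8)=-80, f(9)=496, f(10)=1152, f(11)=1312, f(12)=320, f(13)=-1984, f(14)=-4608, f(15)=-5248; answer -5248

-5248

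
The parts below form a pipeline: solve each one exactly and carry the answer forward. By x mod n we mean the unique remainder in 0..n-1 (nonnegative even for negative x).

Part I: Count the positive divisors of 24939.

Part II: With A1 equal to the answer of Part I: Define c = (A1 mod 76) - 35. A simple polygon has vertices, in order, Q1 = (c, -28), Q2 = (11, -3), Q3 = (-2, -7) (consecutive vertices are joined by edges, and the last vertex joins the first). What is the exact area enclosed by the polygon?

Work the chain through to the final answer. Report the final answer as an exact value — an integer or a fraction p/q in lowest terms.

Part I: 24939 = 3^2 * 17 * 163; number of divisors = (2+1) * (1+1) * (1+1) = 12; answer 12
Part II: A1 = 12; c = -23; cross terms: (-23*-3 - 11*-28)=377, (11*-7 - -2*-3)=-83, (-2*-28 - -23*-7)=-105; twice the area = |189| = 189; area = 189/2; answer 189/2

189/2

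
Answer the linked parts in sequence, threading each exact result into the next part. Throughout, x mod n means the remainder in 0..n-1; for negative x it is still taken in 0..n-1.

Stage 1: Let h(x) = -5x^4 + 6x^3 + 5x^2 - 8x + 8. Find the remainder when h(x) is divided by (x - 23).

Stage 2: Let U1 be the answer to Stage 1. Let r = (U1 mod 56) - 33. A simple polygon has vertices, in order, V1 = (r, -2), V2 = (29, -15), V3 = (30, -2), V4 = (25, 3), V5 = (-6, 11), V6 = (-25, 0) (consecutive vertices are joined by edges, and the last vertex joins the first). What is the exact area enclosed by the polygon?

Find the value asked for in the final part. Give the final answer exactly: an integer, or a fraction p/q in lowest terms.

Stage 1: remainder = value at the root: -5*(23)^4 + 6*(23)^3 + 5*(23)^2 - 8*(23)^1 + 8 = (-1399205) + (73002) + (2645) + (-184) + (8) = -1323734; answer -1323734
Stage 2: U1 = -1323734; r = 17; cross terms: (17*-15 - 29*-2)=-197, (29*-2 - 30*-15)=392, (30*3 - 25*-2)=140, (25*11 - -6*3)=293, (-6*0 - -25*11)=275, (-25*-2 - 17*0)=50; twice the area = |953| = 953; area = 953/2; answer 953/2

953/2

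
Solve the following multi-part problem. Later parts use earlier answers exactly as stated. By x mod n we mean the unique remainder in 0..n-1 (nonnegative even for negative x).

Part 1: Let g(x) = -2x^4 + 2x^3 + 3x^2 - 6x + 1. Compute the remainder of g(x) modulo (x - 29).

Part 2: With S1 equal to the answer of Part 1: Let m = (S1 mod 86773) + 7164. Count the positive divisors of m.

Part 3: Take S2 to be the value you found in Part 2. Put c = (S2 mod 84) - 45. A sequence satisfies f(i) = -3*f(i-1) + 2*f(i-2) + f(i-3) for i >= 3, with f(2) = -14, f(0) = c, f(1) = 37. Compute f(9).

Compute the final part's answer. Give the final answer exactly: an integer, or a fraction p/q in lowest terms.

121942

Part 1: remainder = value at the root: -2*(29)^4 + 2*(29)^3 + 3*(29)^2 - 6*(29)^1 + 1 = (-1414562) + (48778) + (2523) + (-174) + (1) = -1363434; answer -1363434
Part 2: S1 = -1363434; m = 32098; 32098 = 2 * 11 * 1459; number of divisors = (1+1) * (1+1) * (1+1) = 8; answer 8
Part 3: S2 = 8; c = -37; f(3) = -3*(-14) + 2*(37) + 1*(-37) = 79; iterating: f(3)=79, f(4)=-228, f(5)=828, f(6)=-2861, f(7)=10011, f(8)=-34927, f(9)=121942; answer 121942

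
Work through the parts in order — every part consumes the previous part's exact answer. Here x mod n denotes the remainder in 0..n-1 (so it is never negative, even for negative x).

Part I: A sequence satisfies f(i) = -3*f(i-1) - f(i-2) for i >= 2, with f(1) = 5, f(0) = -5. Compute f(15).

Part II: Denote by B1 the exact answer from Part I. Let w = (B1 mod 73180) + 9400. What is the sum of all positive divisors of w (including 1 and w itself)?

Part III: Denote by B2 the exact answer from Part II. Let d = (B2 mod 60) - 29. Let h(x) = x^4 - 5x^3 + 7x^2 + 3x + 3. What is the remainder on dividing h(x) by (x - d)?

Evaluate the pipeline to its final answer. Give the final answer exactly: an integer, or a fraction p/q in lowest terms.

1053

Part I: f(2) = -3*(5) - 1*(-5) = -10; iterating: f(2)=-10, f(3)=25, f(4)=-65, f(5)=170, f(6)=-445, f(7)=1165, f(8)=-3050, f(9)=7985, f(10)=-20905, f(11)=54730, f(12)=-143285, f(13)=375125, f(14)=-982090, f(15)=2571145; answer 2571145
Part II: B1 = 2571145; w = 19245; 19245 = 3 * 5 * 1283; sigma = (1 + 3) * (1 + 5) * (1 + 1283) = 4 * 6 * 1284 = 30816; answer 30816
Part III: B2 = 30816; d = 7; remainder = value at the root: 1*(7)^4 - 5*(7)^3 + 7*(7)^2 + 3*(7)^1 + 3 = (2401) + (-1715) + (343) + (21) + (3) = 1053; answer 1053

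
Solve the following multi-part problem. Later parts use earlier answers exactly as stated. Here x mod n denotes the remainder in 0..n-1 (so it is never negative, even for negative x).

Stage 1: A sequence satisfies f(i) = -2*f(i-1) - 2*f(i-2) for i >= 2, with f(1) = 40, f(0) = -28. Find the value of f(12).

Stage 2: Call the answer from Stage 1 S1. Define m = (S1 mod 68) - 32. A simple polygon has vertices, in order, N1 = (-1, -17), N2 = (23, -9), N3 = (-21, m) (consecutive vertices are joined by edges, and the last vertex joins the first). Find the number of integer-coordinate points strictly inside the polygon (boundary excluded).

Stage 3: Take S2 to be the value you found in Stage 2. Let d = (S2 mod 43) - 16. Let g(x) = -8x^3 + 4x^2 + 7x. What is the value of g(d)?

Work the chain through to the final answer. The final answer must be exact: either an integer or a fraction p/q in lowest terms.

Stage 1: f(2) = -2*(40) - 2*(-28) = -24; iterating: f(2)=-24, f(3)=-32, f(4)=112, f(5)=-160, f(6)=96, f(7)=128, f(8)=-448, f(9)=640, f(10)=-384, f(11)=-512, f(12)=1792; answer 1792
Stage 2: S1 = 1792; m = -8; cross terms: (-1*-9 - 23*-17)=400, (23*-8 - -21*-9)=-373, (-21*-17 - -1*-8)=349; twice the area = |376| = 376; area = 188; boundary points = 8 + 1 + 1 = 10; strictly interior points = area - boundary/2 + 1 = 184; answer 184
Stage 3: S2 = 184; d = -4; -8*(-4)^3 + 4*(-4)^2 + 7*(-4)^1 = (512) + (64) + (-28) = 548; answer 548

548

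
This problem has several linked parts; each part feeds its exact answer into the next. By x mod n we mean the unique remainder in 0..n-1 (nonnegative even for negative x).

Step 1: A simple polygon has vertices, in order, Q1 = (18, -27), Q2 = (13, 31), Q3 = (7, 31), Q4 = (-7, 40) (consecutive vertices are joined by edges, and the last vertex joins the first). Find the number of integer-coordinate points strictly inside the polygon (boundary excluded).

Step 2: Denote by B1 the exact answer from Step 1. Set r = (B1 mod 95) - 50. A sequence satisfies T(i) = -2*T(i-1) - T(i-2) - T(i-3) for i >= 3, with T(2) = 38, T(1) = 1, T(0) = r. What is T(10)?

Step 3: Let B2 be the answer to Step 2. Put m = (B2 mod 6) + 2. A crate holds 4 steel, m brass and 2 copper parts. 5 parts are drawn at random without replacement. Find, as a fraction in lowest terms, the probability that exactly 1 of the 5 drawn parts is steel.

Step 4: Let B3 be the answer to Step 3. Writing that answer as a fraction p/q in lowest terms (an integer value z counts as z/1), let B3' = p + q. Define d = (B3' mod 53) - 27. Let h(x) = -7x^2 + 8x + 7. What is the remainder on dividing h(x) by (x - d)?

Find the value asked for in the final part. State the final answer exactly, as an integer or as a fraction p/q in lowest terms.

Step 1: cross terms: (18*31 - 13*-27)=909, (13*31 - 7*31)=186, (7*40 - -7*31)=497, (-7*-27 - 18*40)=-531; twice the area = |1061| = 1061; area = 1061/2; boundary points = 1 + 6 + 1 + 1 = 9; strictly interior points = area - boundary/2 + 1 = 527; answer 527
Step 2: B1 = 527; r = 2; T(3) = -2*(38) - 1*(1) - 1*(2) = -79; iterating: T(3)=-79, T(4)=119, T(5)=-197, T(6)=354, T(7)=-630, T(8)=1103, T(9)=-1930, T(10)=3387; answer 3387
Step 3: B2 = 3387; m = 5; total draws C(11,5) = 462; favorable C(4,1)*C(7,4) = 140; P = 10/33; answer 10/33
Step 4: B3 = 10/33; threaded value p + q = 43; d = 16; remainder = value at the root: -7*(16)^2 + 8*(16)^1 + 7 = (-1792) + (128) + (7) = -1657; answer -1657

-1657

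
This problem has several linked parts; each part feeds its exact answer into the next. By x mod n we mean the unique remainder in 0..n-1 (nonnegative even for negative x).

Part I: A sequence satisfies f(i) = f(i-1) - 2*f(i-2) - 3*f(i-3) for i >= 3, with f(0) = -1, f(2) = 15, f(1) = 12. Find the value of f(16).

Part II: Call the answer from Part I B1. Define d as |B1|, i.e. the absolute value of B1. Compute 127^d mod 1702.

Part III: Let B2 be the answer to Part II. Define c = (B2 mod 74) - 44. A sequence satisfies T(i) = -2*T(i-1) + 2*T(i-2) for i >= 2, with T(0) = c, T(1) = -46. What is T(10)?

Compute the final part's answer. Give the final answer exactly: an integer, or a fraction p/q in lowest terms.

97120

Part I: f(3) = 1*(15) - 2*(12) - 3*(-1) = -6; iterating: f(3)=-6, f(4)=-72, f(5)=-105, f(6)=57, f(7)=483, f(8)=684, f(9)=-453, f(10)=-3270, f(11)=-4416, f(12)=3483, f(13)=22125, f(14)=28407, f(15)=-26292, f(16)=-149481; answer -149481
Part II: B1 = -149481; d = 149481; squarings mod 1702: 127^1=127, 127^2=811, 127^4=749, 127^8=1043, 127^16=271, 127^32=255, 127^64=349, 127^128=959, 127^256=601, 127^512=377, 127^1024=863, 127^2048=995, 127^4096=1163, 127^8192=1181, 127^16384=823, 127^32768=1635, 127^65536=1085, 127^131072=1143; 127^149481 = 127^1 * 127^8 * 127^32 * 127^64 * 127^128 * 127^256 * 127^512 * 127^1024 * 127^16384 * 127^131072 = 75 (mod 1702); answer 75
Part III: B2 = 75; c = -43; T(2) = -2*(-46) + 2*(-43) = 6; iterating: T(2)=6, T(3)=-104, T(4)=220, T(5)=-648, T(6)=1736, T(7)=-4768, T(8)=13008, T(9)=-35552, T(10)=97120; answer 97120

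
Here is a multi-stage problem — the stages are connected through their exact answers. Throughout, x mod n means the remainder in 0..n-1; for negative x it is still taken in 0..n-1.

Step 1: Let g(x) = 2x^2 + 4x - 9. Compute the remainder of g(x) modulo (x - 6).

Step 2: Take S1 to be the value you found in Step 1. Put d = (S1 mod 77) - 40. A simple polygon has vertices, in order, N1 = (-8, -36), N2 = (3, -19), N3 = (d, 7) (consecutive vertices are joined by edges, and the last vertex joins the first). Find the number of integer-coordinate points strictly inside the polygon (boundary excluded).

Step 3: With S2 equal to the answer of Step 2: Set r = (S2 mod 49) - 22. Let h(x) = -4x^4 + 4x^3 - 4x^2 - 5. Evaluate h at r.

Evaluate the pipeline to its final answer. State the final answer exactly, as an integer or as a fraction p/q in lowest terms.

Step 1: remainder = value at the root: 2*(6)^2 + 4*(6)^1 - 9 = (72) + (24) + (-9) = 87; answer 87
Step 2: S1 = 87; d = -30; cross terms: (-8*-19 - 3*-36)=260, (3*7 - -30*-19)=-549, (-30*-36 - -8*7)=1136; twice the area = |847| = 847; area = 847/2; boundary points = 1 + 1 + 1 = 3; strictly interior points = area - boundary/2 + 1 = 423; answer 423
Step 3: S2 = 423; r = 9; -4*(9)^4 + 4*(9)^3 - 4*(9)^2 - 5 = (-26244) + (2916) + (-324) + (-5) = -23657; answer -23657

-23657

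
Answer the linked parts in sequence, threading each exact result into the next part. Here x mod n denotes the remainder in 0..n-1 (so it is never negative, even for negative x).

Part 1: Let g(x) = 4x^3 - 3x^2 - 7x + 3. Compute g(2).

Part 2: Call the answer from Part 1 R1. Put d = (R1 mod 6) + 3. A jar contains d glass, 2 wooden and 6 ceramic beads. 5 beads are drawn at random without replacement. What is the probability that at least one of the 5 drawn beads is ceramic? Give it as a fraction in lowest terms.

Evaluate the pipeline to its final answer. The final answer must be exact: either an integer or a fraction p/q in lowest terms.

Part 1: 4*(2)^3 - 3*(2)^2 - 7*(2)^1 + 3 = (32) + (-12) + (-14) + (3) = 9; answer 9
Part 2: R1 = 9; d = 6; total draws C(14,5) = 2002; complement C(8,5) = 56; favorable 2002 - 56 = 1946; P = 139/143; answer 139/143

139/143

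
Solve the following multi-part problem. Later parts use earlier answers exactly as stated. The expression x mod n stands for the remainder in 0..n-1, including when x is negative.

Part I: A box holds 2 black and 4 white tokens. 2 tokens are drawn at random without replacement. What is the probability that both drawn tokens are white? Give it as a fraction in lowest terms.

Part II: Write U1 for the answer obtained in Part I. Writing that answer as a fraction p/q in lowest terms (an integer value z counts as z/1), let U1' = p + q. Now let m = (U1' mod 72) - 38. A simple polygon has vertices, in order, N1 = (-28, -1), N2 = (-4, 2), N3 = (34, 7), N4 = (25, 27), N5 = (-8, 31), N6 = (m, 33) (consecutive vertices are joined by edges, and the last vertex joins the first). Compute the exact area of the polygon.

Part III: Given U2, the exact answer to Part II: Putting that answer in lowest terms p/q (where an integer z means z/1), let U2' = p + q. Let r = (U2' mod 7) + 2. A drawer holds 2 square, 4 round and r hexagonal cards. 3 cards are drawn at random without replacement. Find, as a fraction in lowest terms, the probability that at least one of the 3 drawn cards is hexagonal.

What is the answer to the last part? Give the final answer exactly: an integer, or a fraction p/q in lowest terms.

86/91

Part I: total draws C(6,2) = 15; favorable C(4,2) = 6; P = 2/5; answer 2/5
Part II: U1 = 2/5; threaded value p + q = 7; m = -31; cross terms: (-28*2 - -4*-1)=-60, (-4*7 - 34*2)=-96, (34*27 - 25*7)=743, (25*31 - -8*27)=991, (-8*33 - -31*31)=697, (-31*-1 - -28*33)=955; twice the area = |3230| = 3230; area = 1615; answer 1615
Part III: U2 = 1615; threaded value p + q = 1616; r = 8; total draws C(14,3) = 364; complement C(6,3) = 20; favorable 364 - 20 = 344; P = 86/91; answer 86/91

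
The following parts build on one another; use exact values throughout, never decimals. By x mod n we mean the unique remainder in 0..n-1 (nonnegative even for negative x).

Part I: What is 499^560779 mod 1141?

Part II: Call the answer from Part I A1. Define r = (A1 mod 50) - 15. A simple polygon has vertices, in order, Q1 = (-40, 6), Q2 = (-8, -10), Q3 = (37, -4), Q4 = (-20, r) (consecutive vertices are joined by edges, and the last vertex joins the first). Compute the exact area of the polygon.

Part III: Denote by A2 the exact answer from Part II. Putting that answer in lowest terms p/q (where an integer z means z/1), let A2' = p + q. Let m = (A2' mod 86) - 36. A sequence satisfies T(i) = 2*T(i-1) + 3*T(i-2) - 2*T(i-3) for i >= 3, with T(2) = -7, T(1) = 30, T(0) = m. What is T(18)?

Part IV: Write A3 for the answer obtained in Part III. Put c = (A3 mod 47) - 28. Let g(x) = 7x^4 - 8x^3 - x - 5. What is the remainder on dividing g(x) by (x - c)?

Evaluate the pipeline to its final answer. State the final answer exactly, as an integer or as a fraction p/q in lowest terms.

290873

Part I: squarings mod 1141: 499^1=499, 499^2=263, 499^4=709, 499^8=641, 499^16=121, 499^32=949, 499^64=352, 499^128=676, 499^256=576, 499^512=886, 499^1024=1129, 499^2048=144, 499^4096=198, 499^8192=410, 499^16384=373, 499^32768=1068, 499^65536=765, 499^131072=1033, 499^262144=254, 499^524288=620; 499^560779 = 499^1 * 499^2 * 499^8 * 499^128 * 499^512 * 499^1024 * 499^2048 * 499^32768 * 499^524288 = 121 (mod 1141); answer 121
Part II: A1 = 121; r = 6; cross terms: (-40*-10 - -8*6)=448, (-8*-4 - 37*-10)=402, (37*6 - -20*-4)=142, (-20*6 - -40*6)=120; twice the area = |1112| = 1112; area = 556; answer 556
Part III: A2 = 556; threaded value p + q = 557; m = 5; T(3) = 2*(-7) + 3*(30) - 2*(5) = 66; iterating: T(3)=66, T(4)=51, T(5)=314, T(6)=649, T(7)=2138, T(8)=5595, T(9)=16306, T(10)=45121, T(11)=127970, T(12)=358691, T(13)=1011050, T(14)=2842233, T(15)=8000234, T(16)=22505067, T(17)=63326370, T(18)=178167473; answer 178167473
Part IV: A3 = 178167473; c = -14; remainder = value at the root: 7*(-14)^4 - 8*(-14)^3 - 1*(-14)^1 - 5 = (268912) + (21952) + (14) + (-5) = 290873; answer 290873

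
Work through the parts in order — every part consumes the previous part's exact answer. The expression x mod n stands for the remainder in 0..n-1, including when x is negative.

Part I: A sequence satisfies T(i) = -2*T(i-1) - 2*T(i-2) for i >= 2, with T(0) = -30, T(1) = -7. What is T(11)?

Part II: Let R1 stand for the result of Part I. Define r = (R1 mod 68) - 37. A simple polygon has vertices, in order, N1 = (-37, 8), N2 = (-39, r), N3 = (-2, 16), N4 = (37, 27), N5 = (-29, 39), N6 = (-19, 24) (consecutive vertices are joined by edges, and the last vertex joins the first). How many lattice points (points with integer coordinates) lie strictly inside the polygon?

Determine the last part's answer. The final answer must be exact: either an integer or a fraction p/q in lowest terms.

1105

Part I: T(2) = -2*(-7) - 2*(-30) = 74; iterating: T(2)=74, T(3)=-134, T(4)=120, T(5)=28, T(6)=-296, T(7)=536, T(8)=-480, T(9)=-112, T(10)=1184, T(11)=-2144; answer -2144
Part II: R1 = -2144; r = -5; cross terms: (-37*-5 - -39*8)=497, (-39*16 - -2*-5)=-634, (-2*27 - 37*16)=-646, (37*39 - -29*27)=2226, (-29*24 - -19*39)=45, (-19*8 - -37*24)=736; twice the area = |2224| = 2224; area = 1112; boundary points = 1 + 1 + 1 + 6 + 5 + 2 = 16; strictly interior points = area - boundary/2 + 1 = 1105; answer 1105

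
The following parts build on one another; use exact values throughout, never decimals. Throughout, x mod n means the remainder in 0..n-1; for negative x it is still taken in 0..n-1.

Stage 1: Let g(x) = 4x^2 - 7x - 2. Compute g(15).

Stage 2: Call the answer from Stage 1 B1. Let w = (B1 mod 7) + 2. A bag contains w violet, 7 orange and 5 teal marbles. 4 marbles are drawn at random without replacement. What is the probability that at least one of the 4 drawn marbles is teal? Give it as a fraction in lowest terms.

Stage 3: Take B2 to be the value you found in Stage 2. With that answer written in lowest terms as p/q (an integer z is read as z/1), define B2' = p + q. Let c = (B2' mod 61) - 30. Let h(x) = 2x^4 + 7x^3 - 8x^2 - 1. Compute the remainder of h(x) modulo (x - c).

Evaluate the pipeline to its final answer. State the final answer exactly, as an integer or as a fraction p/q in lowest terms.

-65

Stage 1: 4*(15)^2 - 7*(15)^1 - 2 = (900) + (-105) + (-2) = 793; answer 793
Stage 2: B1 = 793; w = 4; total draws C(16,4) = 1820; complement C(11,4) = 330; favorable 1820 - 330 = 1490; P = 149/182; answer 149/182
Stage 3: B2 = 149/182; threaded value p + q = 331; c = -4; remainder = value at the root: 2*(-4)^4 + 7*(-4)^3 - 8*(-4)^2 - 1 = (512) + (-448) + (-128) + (-1) = -65; answer -65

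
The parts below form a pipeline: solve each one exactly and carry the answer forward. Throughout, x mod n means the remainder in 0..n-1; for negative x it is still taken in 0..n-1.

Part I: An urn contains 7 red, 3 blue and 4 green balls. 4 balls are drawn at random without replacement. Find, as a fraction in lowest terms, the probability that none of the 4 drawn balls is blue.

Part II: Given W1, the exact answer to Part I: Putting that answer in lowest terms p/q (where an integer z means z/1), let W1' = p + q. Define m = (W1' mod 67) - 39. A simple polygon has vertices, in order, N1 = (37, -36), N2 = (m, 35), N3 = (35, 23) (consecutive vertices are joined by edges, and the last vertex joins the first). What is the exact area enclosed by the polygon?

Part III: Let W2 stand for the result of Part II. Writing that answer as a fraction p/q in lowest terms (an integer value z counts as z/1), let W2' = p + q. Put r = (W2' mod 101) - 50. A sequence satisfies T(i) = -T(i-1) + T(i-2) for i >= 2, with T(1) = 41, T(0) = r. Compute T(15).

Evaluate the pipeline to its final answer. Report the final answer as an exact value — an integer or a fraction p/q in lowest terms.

Part I: total draws C(14,4) = 1001; favorable C(11,4) = 330; P = 30/91; answer 30/91
Part II: W1 = 30/91; threaded value p + q = 121; m = 15; cross terms: (37*35 - 15*-36)=1835, (15*23 - 35*35)=-880, (35*-36 - 37*23)=-2111; twice the area = |-1156| = 1156; area = 578; answer 578
Part III: W2 = 578; threaded value p + q = 579; r = 24; T(2) = -1*(41) + 1*(24) = -17; iterating: T(2)=-17, T(3)=58, T(4)=-75, T(5)=133, T(6)=-208, T(7)=341, T(8)=-549, T(9)=890, T(10)=-1439, T(11)=2329, T(12)=-3768, T(13)=6097, T(14)=-9865, T(15)=15962; answer 15962

15962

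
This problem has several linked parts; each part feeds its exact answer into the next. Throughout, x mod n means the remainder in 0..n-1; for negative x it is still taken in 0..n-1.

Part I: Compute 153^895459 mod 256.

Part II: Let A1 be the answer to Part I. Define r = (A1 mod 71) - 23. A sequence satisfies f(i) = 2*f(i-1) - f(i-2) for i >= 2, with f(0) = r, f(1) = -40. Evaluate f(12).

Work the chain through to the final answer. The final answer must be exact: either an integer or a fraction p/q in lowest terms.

-953

Part I: squarings mod 256: 153^1=153, 153^2=113, 153^4=225, 153^8=193, 153^16=129, 153^32=1, 153^64=1, 153^128=1, 153^256=1, 153^512=1, 153^1024=1, 153^2048=1, 153^4096=1, 153^8192=1, 153^16384=1, 153^32768=1, 153^65536=1, 153^131072=1, 153^262144=1, 153^524288=1; 153^895459 = 153^1 * 153^2 * 153^32 * 153^64 * 153^128 * 153^256 * 153^2048 * 153^8192 * 153^32768 * 153^65536 * 153^262144 * 153^524288 = 137 (mod 256); answer 137
Part II: A1 = 137; r = 43; f(2) = 2*(-40) - 1*(43) = -123; iterating: f(2)=-123, f(3)=-206, f(4)=-289, f(5)=-372, f(6)=-455, f(7)=-538, f(8)=-621, f(9)=-704, f(10)=-787, f(11)=-870, f(12)=-953; answer -953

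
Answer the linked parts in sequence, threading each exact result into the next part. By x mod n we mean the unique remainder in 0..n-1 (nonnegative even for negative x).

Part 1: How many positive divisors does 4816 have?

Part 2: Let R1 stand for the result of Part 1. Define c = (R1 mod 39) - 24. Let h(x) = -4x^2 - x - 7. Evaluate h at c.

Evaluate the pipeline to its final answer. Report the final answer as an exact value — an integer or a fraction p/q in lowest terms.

Part 1: 4816 = 2^4 * 7 * 43; number of divisors = (4+1) * (1+1) * (1+1) = 20; answer 20
Part 2: R1 = 20; c = -4; -4*(-4)^2 - 1*(-4)^1 - 7 = (-64) + (4) + (-7) = -67; answer -67

-67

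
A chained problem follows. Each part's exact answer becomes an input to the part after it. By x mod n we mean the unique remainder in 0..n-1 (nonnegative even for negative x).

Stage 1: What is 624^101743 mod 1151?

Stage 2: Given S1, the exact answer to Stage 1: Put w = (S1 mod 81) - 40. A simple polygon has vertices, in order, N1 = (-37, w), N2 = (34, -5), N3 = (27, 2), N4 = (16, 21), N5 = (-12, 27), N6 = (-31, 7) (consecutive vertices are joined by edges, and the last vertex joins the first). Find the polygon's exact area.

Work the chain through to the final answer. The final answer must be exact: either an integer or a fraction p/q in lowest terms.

Stage 1: squarings mod 1151: 624^1=624, 624^2=338, 624^4=295, 624^8=700, 624^16=825, 624^32=384, 624^64=128, 624^128=270, 624^256=387, 624^512=139, 624^1024=905, 624^2048=664, 624^4096=63, 624^8192=516, 624^16384=375, 624^32768=203, 624^65536=924; 624^101743 = 624^1 * 624^2 * 624^4 * 624^8 * 624^32 * 624^64 * 624^256 * 624^1024 * 624^2048 * 624^32768 * 624^65536 = 1148 (mod 1151); answer 1148
Stage 2: S1 = 1148; w = -26; cross terms: (-37*-5 - 34*-26)=1069, (34*2 - 27*-5)=203, (27*21 - 16*2)=535, (16*27 - -12*21)=684, (-12*7 - -31*27)=753, (-31*-26 - -37*7)=1065; twice the area = |4309| = 4309; area = 4309/2; answer 4309/2

4309/2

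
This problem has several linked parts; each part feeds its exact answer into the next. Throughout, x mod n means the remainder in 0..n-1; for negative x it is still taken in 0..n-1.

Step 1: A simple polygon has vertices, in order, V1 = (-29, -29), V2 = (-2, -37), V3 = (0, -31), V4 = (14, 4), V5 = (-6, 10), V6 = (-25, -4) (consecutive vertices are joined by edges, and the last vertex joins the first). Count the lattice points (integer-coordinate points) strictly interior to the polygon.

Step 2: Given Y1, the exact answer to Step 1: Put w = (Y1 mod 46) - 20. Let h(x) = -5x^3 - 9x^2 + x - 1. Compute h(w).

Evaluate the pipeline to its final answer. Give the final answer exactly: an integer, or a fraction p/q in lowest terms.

Step 1: cross terms: (-29*-37 - -2*-29)=1015, (-2*-31 - 0*-37)=62, (0*4 - 14*-31)=434, (14*10 - -6*4)=164, (-6*-4 - -25*10)=274, (-25*-29 - -29*-4)=609; twice the area = |2558| = 2558; area = 1279; boundary points = 1 + 2 + 7 + 2 + 1 + 1 = 14; strictly interior points = area - boundary/2 + 1 = 1273; answer 1273
Step 2: Y1 = 1273; w = 11; -5*(11)^3 - 9*(11)^2 + 1*(11)^1 - 1 = (-6655) + (-1089) + (11) + (-1) = -7734; answer -7734

-7734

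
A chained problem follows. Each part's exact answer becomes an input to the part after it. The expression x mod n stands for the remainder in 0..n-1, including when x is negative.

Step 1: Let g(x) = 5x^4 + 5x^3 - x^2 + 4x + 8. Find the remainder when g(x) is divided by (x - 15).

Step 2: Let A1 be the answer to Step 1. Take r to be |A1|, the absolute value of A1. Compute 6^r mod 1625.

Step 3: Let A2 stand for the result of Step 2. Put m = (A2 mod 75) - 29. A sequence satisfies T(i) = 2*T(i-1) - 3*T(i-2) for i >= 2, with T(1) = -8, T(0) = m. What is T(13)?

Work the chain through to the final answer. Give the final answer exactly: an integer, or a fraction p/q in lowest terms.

Step 1: remainder = value at the root: 5*(15)^4 + 5*(15)^3 - 1*(15)^2 + 4*(15)^1 + 8 = (253125) + (16875) + (-225) + (60) + (8) = 269843; answer 269843
Step 2: A1 = 269843; r = 269843; squarings mod 1625: 6^1=6, 6^2=36, 6^4=1296, 6^8=991, 6^16=581, 6^32=1186, 6^64=971, 6^128=341, 6^256=906, 6^512=211, 6^1024=646, 6^2048=1316, 6^4096=1231, 6^8192=861, 6^16384=321, 6^32768=666, 6^65536=1556, 6^131072=1511, 6^262144=1621; 6^269843 = 6^1 * 6^2 * 6^16 * 6^512 * 6^1024 * 6^2048 * 6^4096 * 6^262144 = 791 (mod 1625); answer 791
Step 3: A2 = 791; m = 12; T(2) = 2*(-8) - 3*(12) = -52; iterating: T(2)=-52, T(3)=-80, T(4)=-4, T(5)=232, T(6)=476, T(7)=256, T(8)=-916, T(9)=-2600, T(10)=-2452, T(11)=2896, T(12)=13148, T(13)=17608; answer 17608

17608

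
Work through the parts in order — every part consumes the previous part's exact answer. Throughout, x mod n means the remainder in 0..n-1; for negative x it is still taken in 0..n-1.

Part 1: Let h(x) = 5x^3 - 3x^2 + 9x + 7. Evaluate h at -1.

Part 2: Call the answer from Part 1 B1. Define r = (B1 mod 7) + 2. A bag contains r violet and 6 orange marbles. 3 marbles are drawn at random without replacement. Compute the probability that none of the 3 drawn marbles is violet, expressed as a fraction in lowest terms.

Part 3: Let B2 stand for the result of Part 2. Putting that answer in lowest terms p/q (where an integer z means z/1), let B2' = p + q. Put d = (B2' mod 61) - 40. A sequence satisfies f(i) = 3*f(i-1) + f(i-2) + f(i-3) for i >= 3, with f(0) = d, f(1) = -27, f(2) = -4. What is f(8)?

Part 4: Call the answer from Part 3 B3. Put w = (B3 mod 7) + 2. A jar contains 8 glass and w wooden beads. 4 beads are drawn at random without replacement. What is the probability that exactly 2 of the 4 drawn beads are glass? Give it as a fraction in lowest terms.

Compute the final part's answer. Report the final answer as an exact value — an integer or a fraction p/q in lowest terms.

2/15

Part 1: 5*(-1)^3 - 3*(-1)^2 + 9*(-1)^1 + 7 = (-5) + (-3) + (-9) + (7) = -10; answer -10
Part 2: B1 = -10; r = 6; total draws C(12,3) = 220; favorable C(6,3) = 20; P = 1/11; answer 1/11
Part 3: B2 = 1/11; threaded value p + q = 12; d = -28; f(3) = 3*(-4) + 1*(-27) + 1*(-28) = -67; iterating: f(3)=-67, f(4)=-232, f(5)=-767, f(6)=-2600, f(7)=-8799, f(8)=-29764; answer -29764
Part 4: B3 = -29764; w = 2; total draws C(10,4) = 210; favorable C(8,2)*C(2,2) = 28; P = 2/15; answer 2/15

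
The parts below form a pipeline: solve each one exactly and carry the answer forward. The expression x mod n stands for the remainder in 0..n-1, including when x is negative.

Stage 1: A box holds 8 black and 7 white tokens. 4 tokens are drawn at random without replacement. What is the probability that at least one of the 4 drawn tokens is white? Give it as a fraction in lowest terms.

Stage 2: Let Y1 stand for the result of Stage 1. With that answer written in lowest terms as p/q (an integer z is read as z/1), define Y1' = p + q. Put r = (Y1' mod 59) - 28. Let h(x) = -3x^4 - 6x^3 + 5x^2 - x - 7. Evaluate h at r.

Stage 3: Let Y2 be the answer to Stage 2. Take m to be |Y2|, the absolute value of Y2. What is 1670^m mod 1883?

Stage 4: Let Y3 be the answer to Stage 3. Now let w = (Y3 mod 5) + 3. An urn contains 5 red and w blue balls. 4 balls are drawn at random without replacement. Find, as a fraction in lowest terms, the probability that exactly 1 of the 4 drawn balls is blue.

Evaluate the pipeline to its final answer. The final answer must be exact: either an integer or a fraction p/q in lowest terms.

Stage 1: total draws C(15,4) = 1365; complement C(8,4) = 70; favorable 1365 - 70 = 1295; P = 37/39; answer 37/39
Stage 2: Y1 = 37/39; threaded value p + q = 76; r = -11; -3*(-11)^4 - 6*(-11)^3 + 5*(-11)^2 - 1*(-11)^1 - 7 = (-43923) + (7986) + (605) + (11) + (-7) = -35328; answer -35328
Stage 3: Y2 = -35328; m = 35328; squarings mod 1883: 1670^1=1670, 1670^2=177, 1670^4=1201, 1670^8=23, 1670^16=529, 1670^32=1157, 1670^64=1719, 1670^128=534, 1670^256=823, 1670^512=1332, 1670^1024=438, 1670^2048=1661, 1670^4096=326, 1670^8192=828, 1670^16384=172, 1670^32768=1339; 1670^35328 = 1670^512 * 1670^2048 * 1670^32768 = 169 (mod 1883); answer 169
Stage 4: Y3 = 169; w = 7; total draws C(12,4) = 495; favorable C(7,1)*C(5,3) = 70; P = 14/99; answer 14/99

14/99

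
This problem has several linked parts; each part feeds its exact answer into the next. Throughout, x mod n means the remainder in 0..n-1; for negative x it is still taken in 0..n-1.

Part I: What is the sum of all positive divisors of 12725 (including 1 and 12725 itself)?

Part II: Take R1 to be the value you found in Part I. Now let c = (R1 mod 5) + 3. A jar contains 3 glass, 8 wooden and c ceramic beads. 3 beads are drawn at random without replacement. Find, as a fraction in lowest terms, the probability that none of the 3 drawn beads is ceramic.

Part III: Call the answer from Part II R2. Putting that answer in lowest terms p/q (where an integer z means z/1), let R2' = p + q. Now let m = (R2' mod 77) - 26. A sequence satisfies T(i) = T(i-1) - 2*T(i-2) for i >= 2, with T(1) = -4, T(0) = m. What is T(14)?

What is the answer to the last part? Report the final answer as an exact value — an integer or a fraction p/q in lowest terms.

Part I: 12725 = 5^2 * 509; sigma = (1 + 5 + 25) * (1 + 509) = 31 * 510 = 15810; answer 15810
Part II: R1 = 15810; c = 3; total draws C(14,3) = 364; favorable C(11,3) = 165; P = 165/364; answer 165/364
Part III: R2 = 165/364; threaded value p + q = 529; m = 41; T(2) = 1*(-4) - 2*(41) = -86; iterating: T(2)=-86, T(3)=-78, T(4)=94, T(5)=250, T(6)=62, T(7)=-438, T(8)=-562, T(9)=314, T(10)=1438, T(11)=810, T(12)=-2066, T(13)=-3686, T(14)=446; answer 446

446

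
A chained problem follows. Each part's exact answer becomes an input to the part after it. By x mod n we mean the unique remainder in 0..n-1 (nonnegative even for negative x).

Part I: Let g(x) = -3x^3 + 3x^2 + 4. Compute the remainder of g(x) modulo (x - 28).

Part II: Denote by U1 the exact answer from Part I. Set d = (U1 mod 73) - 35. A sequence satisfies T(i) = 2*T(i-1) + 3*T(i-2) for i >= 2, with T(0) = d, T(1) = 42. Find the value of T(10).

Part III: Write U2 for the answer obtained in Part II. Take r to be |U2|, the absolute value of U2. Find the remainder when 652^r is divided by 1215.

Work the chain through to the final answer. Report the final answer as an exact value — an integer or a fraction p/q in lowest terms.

1027

Part I: remainder = value at the root: -3*(28)^3 + 3*(28)^2 + 4 = (-65856) + (2352) + (4) = -63500; answer -63500
Part II: U1 = -63500; d = -25; T(2) = 2*(42) + 3*(-25) = 9; iterating: T(2)=9, T(3)=144, T(4)=315, T(5)=1062, T(6)=3069, T(7)=9324, T(8)=27855, T(9)=83682, T(10)=250929; answer 250929
Part III: U2 = 250929; r = 250929; squarings mod 1215: 652^1=652, 652^2=1069, 652^4=661, 652^8=736, 652^16=1021, 652^32=1186, 652^64=841, 652^128=151, 652^256=931, 652^512=466, 652^1024=886, 652^2048=106, 652^4096=301, 652^8192=691, 652^16384=1201, 652^32768=196, 652^65536=751, 652^131072=241; 652^250929 = 652^1 * 652^16 * 652^32 * 652^1024 * 652^4096 * 652^16384 * 652^32768 * 652^65536 * 652^131072 = 1027 (mod 1215); answer 1027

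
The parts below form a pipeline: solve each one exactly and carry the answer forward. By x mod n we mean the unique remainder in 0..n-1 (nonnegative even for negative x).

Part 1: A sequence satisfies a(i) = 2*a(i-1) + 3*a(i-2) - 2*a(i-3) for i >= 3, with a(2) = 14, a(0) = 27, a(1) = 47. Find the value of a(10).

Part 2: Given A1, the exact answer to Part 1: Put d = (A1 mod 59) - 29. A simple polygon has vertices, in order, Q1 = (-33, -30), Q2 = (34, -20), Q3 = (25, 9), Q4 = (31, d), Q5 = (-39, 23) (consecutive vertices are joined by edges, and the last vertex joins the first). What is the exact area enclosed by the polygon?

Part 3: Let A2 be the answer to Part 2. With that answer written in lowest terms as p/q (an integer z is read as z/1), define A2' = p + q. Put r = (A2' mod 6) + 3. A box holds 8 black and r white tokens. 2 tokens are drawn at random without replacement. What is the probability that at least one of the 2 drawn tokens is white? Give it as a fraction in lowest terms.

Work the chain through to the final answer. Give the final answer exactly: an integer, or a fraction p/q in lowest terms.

Part 1: a(3) = 2*(14) + 3*(47) - 2*(27) = 115; iterating: a(3)=115, a(4)=178, a(5)=673, a(6)=1650, a(7)=4963, a(8)=13530, a(9)=38649, a(10)=107962; answer 107962
Part 2: A1 = 107962; d = 22; cross terms: (-33*-20 - 34*-30)=1680, (34*9 - 25*-20)=806, (25*22 - 31*9)=271, (31*23 - -39*22)=1571, (-39*-30 - -33*23)=1929; twice the area = |6257| = 6257; area = 6257/2; answer 6257/2
Part 3: A2 = 6257/2; threaded value p + q = 6259; r = 4; total draws C(12,2) = 66; complement C(8,2) = 28; favorable 66 - 28 = 38; P = 19/33; answer 19/33

19/33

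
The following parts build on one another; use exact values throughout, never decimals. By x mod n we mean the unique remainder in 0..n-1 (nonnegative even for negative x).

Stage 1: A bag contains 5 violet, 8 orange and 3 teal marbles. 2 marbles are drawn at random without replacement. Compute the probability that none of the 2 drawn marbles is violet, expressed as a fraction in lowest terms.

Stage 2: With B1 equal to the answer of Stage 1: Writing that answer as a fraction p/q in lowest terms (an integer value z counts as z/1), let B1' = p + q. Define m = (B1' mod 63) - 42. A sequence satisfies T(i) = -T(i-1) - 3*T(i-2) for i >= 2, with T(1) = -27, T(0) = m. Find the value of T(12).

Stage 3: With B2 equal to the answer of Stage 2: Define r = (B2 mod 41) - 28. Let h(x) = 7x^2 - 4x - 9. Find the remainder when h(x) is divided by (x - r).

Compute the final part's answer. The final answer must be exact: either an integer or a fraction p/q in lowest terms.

794

Stage 1: total draws C(16,2) = 120; favorable C(11,2) = 55; P = 11/24; answer 11/24
Stage 2: B1 = 11/24; threaded value p + q = 35; m = -7; T(2) = -1*(-27) - 3*(-7) = 48; iterating: T(2)=48, T(3)=33, T(4)=-177, T(5)=78, T(6)=453, T(7)=-687, T(8)=-672, T(9)=2733, T(10)=-717, T(11)=-7482, T(12)=9633; answer 9633
Stage 3: B2 = 9633; r = 11; remainder = value at the root: 7*(11)^2 - 4*(11)^1 - 9 = (847) + (-44) + (-9) = 794; answer 794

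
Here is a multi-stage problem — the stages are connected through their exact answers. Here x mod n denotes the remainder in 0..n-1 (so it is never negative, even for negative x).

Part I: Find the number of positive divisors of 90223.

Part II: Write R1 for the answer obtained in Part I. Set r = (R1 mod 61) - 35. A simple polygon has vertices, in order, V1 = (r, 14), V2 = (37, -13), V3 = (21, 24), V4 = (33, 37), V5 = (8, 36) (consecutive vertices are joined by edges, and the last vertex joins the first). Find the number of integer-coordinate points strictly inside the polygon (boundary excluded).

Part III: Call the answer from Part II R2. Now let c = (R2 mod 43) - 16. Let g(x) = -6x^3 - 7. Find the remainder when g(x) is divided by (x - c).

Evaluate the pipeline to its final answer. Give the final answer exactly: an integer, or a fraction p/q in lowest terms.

Part I: 90223 = 7 * 12889; number of divisors = (1+1) * (1+1) = 4; answer 4
Part II: R1 = 4; r = -31; cross terms: (-31*-13 - 37*14)=-115, (37*24 - 21*-13)=1161, (21*37 - 33*24)=-15, (33*36 - 8*37)=892, (8*14 - -31*36)=1228; twice the area = |3151| = 3151; area = 3151/2; boundary points = 1 + 1 + 1 + 1 + 1 = 5; strictly interior points = area - boundary/2 + 1 = 1574; answer 1574
Part III: R2 = 1574; c = 10; remainder = value at the root: -6*(10)^3 - 7 = (-6000) + (-7) = -6007; answer -6007

-6007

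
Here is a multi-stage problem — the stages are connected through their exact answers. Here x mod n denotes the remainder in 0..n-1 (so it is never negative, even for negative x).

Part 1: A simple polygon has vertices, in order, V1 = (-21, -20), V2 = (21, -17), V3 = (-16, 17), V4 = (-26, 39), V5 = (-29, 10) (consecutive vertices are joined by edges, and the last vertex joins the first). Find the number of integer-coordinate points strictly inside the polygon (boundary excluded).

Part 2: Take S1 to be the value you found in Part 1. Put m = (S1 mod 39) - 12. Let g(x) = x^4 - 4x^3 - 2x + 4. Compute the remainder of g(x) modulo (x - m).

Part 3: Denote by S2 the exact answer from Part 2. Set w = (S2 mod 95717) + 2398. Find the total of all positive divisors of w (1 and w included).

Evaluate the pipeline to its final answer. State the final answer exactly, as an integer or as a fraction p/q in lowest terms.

223200

Part 1: cross terms: (-21*-17 - 21*-20)=777, (21*17 - -16*-17)=85, (-16*39 - -26*17)=-182, (-26*10 - -29*39)=871, (-29*-20 - -21*10)=790; twice the area = |2341| = 2341; area = 2341/2; boundary points = 3 + 1 + 2 + 1 + 2 = 9; strictly interior points = area - boundary/2 + 1 = 1167; answer 1167
Part 2: S1 = 1167; m = 24; remainder = value at the root: 1*(24)^4 - 4*(24)^3 - 2*(24)^1 + 4 = (331776) + (-55296) + (-48) + (4) = 276436; answer 276436
Part 3: S2 = 276436; w = 87400; 87400 = 2^3 * 5^2 * 19 * 23; sigma = (1 + 2 + 4 + 8) * (1 + 5 + 25) * (1 + 19) * (1 + 23) = 15 * 31 * 20 * 24 = 223200; answer 223200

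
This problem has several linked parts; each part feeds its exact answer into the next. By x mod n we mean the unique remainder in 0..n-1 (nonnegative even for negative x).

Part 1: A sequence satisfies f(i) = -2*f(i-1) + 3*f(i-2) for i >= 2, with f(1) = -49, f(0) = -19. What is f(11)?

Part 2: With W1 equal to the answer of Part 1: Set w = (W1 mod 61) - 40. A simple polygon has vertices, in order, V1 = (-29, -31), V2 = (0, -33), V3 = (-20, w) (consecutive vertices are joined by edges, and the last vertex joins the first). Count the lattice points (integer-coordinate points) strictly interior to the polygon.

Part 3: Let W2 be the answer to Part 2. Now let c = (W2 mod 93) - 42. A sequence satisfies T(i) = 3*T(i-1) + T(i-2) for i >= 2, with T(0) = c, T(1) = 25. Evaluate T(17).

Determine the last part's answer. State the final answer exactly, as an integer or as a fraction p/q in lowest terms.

4980272476

Part 1: f(2) = -2*(-49) + 3*(-19) = 41; iterating: f(2)=41, f(3)=-229, f(4)=581, f(5)=-1849, f(6)=5441, f(7)=-16429, f(8)=49181, f(9)=-147649, f(10)=442841, f(11)=-1328629; answer -1328629
Part 2: W1 = -1328629; w = -28; cross terms: (-29*-33 - 0*-31)=957, (0*-28 - -20*-33)=-660, (-20*-31 - -29*-28)=-192; twice the area = |105| = 105; area = 105/2; boundary points = 1 + 5 + 3 = 9; strictly interior points = area - boundary/2 + 1 = 49; answer 49
Part 3: W2 = 49; c = 7; T(2) = 3*(25) + 1*(7) = 82; iterating: T(2)=82, T(3)=271, T(4)=895, T(5)=2956, T(6)=9763, T(7)=32245, T(8)=106498, T(9)=351739, T(10)=1161715, T(11)=3836884, T(12)=12672367, T(13)=41853985, T(14)=138234322, T(15)=456556951, T(16)=1507905175, T(17)=4980272476; answer 4980272476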